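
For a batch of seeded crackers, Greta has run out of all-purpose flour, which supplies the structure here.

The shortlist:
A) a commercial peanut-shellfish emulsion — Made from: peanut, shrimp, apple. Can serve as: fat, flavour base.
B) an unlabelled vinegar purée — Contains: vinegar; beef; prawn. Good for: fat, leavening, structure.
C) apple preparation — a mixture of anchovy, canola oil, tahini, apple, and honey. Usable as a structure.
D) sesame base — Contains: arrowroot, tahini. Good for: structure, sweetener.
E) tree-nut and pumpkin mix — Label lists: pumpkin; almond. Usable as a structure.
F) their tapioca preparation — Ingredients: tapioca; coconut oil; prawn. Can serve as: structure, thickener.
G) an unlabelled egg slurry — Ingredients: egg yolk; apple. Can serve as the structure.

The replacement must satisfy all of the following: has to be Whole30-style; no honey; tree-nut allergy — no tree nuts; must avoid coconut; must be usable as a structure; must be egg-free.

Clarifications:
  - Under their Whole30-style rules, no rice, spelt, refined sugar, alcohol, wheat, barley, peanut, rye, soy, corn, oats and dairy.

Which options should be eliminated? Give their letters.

A: not usable as a structure; has peanut, so not Whole30-style — reject
B: no coconut, no honey — keep
C: has honey, so not honey-free — reject
D: works as a structure, no tree nuts, Whole30-style — OK
E: has almond, so not tree-nut-free — no
F: has coconut oil, so not coconut-free — out
G: has egg yolk, so not egg-free — reject

A, C, E, F, G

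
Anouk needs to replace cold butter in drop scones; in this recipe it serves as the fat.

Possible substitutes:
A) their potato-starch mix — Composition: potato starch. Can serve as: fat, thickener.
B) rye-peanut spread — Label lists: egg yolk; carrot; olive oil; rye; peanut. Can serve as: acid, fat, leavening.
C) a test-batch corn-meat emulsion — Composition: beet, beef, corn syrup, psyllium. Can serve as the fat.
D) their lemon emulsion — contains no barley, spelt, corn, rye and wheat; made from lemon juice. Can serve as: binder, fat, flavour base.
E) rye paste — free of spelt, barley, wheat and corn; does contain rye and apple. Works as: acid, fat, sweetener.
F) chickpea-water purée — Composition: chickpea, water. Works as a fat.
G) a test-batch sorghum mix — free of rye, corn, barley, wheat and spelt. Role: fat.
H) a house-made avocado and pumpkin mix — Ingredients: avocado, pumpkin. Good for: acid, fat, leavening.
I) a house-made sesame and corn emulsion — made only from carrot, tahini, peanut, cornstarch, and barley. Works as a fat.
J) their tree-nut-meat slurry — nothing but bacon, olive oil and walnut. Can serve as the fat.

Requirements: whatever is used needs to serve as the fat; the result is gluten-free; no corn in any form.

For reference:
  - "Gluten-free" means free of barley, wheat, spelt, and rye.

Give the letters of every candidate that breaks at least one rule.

A: only potato starch; none excluded — valid
B: has rye, so not gluten-free — reject
C: has corn syrup, so not corn-free — reject
D: gluten-free, no corn — OK
E: has rye, so not gluten-free — no
F: only water and chickpea; none excluded — OK
G: works as a fat, gluten-free, no corn — keep
H: every rule checks out — valid
I: has barley, so not gluten-free; has cornstarch, so not corn-free — no
J: no corn, gluten-free — valid

B, C, E, I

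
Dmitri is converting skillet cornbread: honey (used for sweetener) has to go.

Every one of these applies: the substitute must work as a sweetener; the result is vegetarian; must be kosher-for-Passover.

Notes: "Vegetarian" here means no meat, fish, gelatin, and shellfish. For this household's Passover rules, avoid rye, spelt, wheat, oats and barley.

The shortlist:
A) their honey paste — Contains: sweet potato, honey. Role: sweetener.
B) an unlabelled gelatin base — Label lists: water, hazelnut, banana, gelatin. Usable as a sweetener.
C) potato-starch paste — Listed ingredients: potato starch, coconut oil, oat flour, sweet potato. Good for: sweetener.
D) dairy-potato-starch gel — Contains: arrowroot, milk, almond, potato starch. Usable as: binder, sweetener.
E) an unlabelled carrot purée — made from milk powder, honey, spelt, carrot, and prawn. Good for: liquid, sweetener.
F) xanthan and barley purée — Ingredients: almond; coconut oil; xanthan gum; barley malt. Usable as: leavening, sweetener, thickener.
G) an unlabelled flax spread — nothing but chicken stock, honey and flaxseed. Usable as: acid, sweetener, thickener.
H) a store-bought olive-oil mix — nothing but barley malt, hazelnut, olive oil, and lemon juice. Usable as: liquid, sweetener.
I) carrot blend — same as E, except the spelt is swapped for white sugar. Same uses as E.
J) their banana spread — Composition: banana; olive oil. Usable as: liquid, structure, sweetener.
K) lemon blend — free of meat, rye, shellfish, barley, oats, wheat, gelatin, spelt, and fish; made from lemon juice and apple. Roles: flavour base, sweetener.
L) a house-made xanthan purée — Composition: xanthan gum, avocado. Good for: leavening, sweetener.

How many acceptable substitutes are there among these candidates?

A: kosher-for-Passover, vegetarian — OK
B: has gelatin, so not vegetarian — reject
C: has oat flour, so not kosher-for-Passover — reject
D: every rule checks out — valid
E: has prawn, so not vegetarian; has spelt, so not kosher-for-Passover — out
F: has barley malt, so not kosher-for-Passover — reject
G: has chicken stock, so not vegetarian — no
H: has barley malt, so not kosher-for-Passover — reject
I: has prawn, so not vegetarian — out
J: only banana and olive oil; none excluded — OK
K: works as a sweetener, vegetarian, kosher-for-Passover — OK
L: vegetarian, kosher-for-Passover — keep

5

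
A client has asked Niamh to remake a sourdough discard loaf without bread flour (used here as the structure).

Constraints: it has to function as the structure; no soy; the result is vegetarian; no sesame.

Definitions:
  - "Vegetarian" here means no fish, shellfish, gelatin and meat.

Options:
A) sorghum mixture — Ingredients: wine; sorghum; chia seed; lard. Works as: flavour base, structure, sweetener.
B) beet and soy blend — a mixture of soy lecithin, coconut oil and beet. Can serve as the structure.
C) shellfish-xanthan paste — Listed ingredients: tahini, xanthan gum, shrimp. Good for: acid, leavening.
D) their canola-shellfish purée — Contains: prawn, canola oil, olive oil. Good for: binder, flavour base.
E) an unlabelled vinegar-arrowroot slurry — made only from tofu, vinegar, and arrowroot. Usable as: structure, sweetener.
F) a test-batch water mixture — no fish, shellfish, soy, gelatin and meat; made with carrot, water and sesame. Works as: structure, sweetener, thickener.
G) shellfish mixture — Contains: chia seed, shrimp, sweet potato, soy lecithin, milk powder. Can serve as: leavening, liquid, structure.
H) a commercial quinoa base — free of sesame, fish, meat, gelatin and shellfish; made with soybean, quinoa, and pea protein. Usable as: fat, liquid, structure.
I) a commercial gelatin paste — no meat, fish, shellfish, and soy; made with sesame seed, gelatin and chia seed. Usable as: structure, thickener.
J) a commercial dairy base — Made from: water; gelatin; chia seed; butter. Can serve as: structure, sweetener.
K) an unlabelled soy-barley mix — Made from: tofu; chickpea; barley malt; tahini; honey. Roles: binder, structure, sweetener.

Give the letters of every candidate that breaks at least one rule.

A: has lard, so not vegetarian — out
B: has soy lecithin, so not soy-free — no
C: not usable as a structure; has shrimp, so not vegetarian (and 1 more) — out
D: not usable as a structure; has prawn, so not vegetarian — out
E: has tofu, so not soy-free — reject
F: has sesame, so not sesame-free — reject
G: has shrimp, so not vegetarian; has soy lecithin, so not soy-free — reject
H: has soybean, so not soy-free — no
I: has gelatin, so not vegetarian; has sesame seed, so not sesame-free — no
J: has gelatin, so not vegetarian — no
K: has tofu, so not soy-free; has tahini, so not sesame-free — out

A, B, C, D, E, F, G, H, I, J, K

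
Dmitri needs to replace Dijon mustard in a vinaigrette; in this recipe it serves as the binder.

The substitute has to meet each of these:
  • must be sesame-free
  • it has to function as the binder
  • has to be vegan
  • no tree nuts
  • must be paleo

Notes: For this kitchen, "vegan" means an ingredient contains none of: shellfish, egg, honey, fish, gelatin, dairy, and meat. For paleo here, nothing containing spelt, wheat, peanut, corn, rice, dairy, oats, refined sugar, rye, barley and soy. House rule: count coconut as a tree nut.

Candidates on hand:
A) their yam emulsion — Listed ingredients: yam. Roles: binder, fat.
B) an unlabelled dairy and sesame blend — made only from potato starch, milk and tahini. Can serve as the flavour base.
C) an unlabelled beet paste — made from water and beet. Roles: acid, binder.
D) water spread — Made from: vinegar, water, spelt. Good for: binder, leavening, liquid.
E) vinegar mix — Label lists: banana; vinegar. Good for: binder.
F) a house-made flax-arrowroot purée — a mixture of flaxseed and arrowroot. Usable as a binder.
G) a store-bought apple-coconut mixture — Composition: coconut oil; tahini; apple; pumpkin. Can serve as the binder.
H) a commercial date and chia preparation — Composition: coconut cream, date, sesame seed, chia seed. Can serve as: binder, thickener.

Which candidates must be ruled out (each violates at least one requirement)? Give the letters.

A: only yam; none excluded — OK
B: not usable as a binder; has milk, so not vegan (and 2 more) — no
C: only beet and water; none excluded — valid
D: has spelt, so not paleo — reject
E: vegan, paleo — keep
F: works as a binder, vegan, paleo — keep
G: has coconut oil, so not tree-nut-free; has tahini, so not sesame-free — no
H: has coconut cream, so not tree-nut-free; has sesame seed, so not sesame-free — out

B, D, G, H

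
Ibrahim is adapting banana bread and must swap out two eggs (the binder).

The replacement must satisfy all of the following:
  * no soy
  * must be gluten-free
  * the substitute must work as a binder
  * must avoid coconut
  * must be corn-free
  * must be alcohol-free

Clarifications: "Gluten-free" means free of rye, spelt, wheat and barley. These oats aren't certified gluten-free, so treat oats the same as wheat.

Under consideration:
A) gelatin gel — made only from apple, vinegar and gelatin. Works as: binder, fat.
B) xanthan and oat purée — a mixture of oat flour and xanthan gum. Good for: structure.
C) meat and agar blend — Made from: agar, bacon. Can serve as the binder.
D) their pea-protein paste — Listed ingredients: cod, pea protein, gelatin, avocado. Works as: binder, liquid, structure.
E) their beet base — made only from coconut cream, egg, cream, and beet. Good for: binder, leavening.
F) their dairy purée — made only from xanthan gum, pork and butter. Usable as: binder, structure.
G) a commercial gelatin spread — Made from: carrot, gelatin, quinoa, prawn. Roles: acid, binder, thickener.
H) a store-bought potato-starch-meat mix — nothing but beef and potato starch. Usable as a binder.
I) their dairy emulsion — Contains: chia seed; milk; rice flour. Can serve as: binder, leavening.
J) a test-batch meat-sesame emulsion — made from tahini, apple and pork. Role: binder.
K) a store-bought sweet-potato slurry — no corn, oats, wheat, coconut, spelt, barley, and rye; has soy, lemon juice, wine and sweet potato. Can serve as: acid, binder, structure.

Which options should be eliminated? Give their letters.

B, E, K

A: works as a binder, no corn, no coconut — keep
B: not usable as a binder; has oat flour, so not gluten-free — no
C: every rule checks out — OK
D: no soy, no corn — OK
E: has coconut cream, so not coconut-free — reject
F: nothing on the exclusion list — OK
G: gelatin and prawn etc. — none of it excluded — valid
H: only beef and potato starch; none excluded — valid
I: only milk, rice flour and chia seed; none excluded — valid
J: no corn, no alcohol — OK
K: has wine, so not alcohol-free; has soy, so not soy-free — no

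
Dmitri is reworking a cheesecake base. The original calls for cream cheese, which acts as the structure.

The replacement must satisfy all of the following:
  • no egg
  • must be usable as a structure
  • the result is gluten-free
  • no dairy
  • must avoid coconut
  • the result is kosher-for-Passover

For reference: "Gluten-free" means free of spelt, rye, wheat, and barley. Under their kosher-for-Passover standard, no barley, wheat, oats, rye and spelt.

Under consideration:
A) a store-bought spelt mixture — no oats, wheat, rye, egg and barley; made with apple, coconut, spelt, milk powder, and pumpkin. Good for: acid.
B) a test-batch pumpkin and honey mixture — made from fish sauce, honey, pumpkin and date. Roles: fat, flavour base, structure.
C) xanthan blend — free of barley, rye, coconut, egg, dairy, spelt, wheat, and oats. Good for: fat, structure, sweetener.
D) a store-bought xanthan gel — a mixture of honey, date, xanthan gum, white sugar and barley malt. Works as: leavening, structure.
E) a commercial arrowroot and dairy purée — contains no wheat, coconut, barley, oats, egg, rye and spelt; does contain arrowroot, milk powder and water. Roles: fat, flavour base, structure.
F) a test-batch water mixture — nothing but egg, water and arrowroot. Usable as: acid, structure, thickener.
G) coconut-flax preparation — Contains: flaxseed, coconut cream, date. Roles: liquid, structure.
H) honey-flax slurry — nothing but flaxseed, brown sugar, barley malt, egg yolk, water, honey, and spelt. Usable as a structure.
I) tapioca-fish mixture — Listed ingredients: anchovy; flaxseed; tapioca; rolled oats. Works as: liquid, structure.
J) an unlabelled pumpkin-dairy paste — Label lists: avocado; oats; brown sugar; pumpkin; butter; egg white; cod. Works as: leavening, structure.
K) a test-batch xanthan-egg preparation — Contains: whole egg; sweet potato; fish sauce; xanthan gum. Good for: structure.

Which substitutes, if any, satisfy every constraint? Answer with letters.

A: not usable as a structure; has spelt, so not gluten-free (and 3 more) — reject
B: all constraints satisfied — OK
C: kosher-for-Passover, no dairy — keep
D: has barley malt, so not gluten-free; has barley malt, so not kosher-for-Passover — no
E: has milk powder, so not dairy-free — reject
F: has egg, so not egg-free — reject
G: has coconut cream, so not coconut-free — no
H: has barley malt, so not gluten-free; has barley malt, so not kosher-for-Passover (and 1 more) — no
I: has rolled oats, so not kosher-for-Passover — reject
J: has oats, so not kosher-for-Passover; has butter, so not dairy-free (and 1 more) — out
K: has whole egg, so not egg-free — out

B, C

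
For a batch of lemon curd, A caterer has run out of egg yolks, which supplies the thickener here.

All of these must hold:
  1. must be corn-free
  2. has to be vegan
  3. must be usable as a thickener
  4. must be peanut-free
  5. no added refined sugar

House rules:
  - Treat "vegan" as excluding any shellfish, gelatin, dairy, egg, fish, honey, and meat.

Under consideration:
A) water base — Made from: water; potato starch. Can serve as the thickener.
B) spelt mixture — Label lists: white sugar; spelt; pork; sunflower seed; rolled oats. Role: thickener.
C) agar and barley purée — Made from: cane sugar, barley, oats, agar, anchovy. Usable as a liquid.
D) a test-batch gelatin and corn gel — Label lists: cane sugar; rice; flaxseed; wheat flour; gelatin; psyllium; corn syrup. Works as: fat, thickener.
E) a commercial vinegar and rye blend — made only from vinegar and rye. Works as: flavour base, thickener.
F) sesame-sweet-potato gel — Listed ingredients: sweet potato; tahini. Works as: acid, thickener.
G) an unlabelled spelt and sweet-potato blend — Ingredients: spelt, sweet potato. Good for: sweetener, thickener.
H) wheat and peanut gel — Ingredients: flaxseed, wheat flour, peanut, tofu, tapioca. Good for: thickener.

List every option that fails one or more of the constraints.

A: only water and potato starch; none excluded — valid
B: has pork, so not vegan; has white sugar, so not no-added-sugar — reject
C: not usable as a thickener; has anchovy, so not vegan (and 1 more) — no
D: has gelatin, so not vegan; has cane sugar, so not no-added-sugar (and 1 more) — no
E: all constraints satisfied — valid
F: only tahini and sweet potato; none excluded — valid
G: nothing on the exclusion list — keep
H: has peanut, so not peanut-free — reject

B, C, D, H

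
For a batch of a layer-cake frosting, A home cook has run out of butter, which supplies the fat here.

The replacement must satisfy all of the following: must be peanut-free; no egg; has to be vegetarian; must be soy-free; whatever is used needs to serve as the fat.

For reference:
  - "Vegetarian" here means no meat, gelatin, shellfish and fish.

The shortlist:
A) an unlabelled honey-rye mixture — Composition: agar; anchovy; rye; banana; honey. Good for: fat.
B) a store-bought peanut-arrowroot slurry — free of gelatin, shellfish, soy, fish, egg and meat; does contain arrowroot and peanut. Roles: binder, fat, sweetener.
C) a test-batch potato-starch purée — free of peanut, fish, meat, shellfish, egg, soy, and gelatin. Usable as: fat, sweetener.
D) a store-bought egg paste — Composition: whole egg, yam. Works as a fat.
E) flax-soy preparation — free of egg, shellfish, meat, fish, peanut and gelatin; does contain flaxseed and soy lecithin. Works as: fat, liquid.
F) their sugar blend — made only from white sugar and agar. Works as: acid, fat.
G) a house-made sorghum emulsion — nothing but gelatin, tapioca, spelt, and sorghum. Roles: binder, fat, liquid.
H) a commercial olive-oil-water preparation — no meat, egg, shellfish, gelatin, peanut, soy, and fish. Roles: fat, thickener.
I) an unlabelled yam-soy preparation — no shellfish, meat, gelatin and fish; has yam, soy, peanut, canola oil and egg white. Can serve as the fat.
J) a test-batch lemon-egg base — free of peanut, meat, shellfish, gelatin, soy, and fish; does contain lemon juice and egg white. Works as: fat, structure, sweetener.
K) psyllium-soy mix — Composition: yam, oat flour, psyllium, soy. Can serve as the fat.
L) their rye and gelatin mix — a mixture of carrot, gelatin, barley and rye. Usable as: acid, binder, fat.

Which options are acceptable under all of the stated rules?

C, F, H

A: has anchovy, so not vegetarian — out
B: has peanut, so not peanut-free — no
C: works as a fat, no egg, no soy — keep
D: has whole egg, so not egg-free — no
E: has soy lecithin, so not soy-free — reject
F: only white sugar and agar; none excluded — OK
G: has gelatin, so not vegetarian — out
H: every rule checks out — OK
I: has peanut, so not peanut-free; has egg white, so not egg-free (and 1 more) — no
J: has egg white, so not egg-free — out
K: has soy, so not soy-free — reject
L: has gelatin, so not vegetarian — no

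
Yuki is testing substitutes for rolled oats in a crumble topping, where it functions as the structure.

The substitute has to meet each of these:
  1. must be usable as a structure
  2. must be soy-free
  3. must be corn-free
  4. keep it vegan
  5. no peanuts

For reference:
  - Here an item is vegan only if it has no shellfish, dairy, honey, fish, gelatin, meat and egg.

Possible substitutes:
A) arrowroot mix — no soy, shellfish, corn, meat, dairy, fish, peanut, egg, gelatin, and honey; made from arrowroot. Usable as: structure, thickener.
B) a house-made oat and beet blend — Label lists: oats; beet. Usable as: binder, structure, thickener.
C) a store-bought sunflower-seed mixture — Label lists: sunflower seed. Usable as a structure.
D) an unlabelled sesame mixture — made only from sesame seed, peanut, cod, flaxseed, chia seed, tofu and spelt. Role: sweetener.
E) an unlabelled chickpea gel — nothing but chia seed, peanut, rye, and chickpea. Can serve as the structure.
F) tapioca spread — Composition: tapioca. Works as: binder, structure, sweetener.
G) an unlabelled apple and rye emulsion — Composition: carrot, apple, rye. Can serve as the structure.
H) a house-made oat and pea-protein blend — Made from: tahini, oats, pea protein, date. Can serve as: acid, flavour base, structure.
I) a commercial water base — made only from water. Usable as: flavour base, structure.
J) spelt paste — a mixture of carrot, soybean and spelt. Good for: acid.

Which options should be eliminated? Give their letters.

A: all constraints satisfied — OK
B: works as a structure, no peanut, no corn — OK
C: no corn, vegan — keep
D: not usable as a structure; has cod, so not vegan (and 2 more) — out
E: has peanut, so not peanut-free — out
F: only tapioca; none excluded — valid
G: works as a structure, no soy, no corn — OK
H: works as a structure, no soy, no corn — OK
I: only water; none excluded — keep
J: not usable as a structure; has soybean, so not soy-free — out

D, E, J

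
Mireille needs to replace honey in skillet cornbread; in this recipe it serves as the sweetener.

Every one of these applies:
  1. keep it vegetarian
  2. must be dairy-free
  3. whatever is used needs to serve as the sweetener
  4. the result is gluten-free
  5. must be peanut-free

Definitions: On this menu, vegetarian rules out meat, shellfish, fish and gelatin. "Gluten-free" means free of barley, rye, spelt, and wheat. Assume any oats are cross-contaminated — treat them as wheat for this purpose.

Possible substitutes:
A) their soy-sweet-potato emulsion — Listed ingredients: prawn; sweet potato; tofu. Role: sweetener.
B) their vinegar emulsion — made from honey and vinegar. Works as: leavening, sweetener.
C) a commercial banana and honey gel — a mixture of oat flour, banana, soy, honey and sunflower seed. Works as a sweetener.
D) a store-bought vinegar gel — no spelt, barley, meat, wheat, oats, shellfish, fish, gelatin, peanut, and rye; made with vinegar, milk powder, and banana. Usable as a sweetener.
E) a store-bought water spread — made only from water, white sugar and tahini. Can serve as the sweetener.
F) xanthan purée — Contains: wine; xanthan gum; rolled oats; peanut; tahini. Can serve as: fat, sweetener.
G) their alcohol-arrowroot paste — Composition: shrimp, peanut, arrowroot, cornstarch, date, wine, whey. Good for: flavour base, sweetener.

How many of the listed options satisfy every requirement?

2

A: has prawn, so not vegetarian — reject
B: gluten-free, vegetarian — valid
C: has oat flour, so not gluten-free — out
D: has milk powder, so not dairy-free — out
E: all constraints satisfied — OK
F: has rolled oats, so not gluten-free; has peanut, so not peanut-free — out
G: has shrimp, so not vegetarian; has whey, so not dairy-free (and 1 more) — reject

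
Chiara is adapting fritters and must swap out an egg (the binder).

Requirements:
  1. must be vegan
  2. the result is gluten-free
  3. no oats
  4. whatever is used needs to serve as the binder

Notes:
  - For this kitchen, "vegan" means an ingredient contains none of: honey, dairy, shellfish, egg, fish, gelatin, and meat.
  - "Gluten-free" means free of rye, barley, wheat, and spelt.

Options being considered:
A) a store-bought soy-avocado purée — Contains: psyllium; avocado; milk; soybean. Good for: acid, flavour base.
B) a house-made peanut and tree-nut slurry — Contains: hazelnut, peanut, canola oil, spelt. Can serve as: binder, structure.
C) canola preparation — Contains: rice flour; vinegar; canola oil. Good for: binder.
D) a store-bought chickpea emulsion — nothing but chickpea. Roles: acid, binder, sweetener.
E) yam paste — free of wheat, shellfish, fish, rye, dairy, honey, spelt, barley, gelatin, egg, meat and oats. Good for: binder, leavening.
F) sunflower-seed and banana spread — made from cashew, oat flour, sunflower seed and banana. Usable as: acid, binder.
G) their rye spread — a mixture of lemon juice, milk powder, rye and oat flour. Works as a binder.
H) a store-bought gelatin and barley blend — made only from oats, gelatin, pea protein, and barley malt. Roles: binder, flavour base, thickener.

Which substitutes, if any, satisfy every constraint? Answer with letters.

C, D, E

A: not usable as a binder; has milk, so not vegan — reject
B: has spelt, so not gluten-free — no
C: all constraints satisfied — valid
D: gluten-free, no oats — keep
E: nothing on the exclusion list — keep
F: has oat flour, so not oat-free — out
G: has milk powder, so not vegan; has rye, so not gluten-free (and 1 more) — no
H: has gelatin, so not vegan; has barley malt, so not gluten-free (and 1 more) — reject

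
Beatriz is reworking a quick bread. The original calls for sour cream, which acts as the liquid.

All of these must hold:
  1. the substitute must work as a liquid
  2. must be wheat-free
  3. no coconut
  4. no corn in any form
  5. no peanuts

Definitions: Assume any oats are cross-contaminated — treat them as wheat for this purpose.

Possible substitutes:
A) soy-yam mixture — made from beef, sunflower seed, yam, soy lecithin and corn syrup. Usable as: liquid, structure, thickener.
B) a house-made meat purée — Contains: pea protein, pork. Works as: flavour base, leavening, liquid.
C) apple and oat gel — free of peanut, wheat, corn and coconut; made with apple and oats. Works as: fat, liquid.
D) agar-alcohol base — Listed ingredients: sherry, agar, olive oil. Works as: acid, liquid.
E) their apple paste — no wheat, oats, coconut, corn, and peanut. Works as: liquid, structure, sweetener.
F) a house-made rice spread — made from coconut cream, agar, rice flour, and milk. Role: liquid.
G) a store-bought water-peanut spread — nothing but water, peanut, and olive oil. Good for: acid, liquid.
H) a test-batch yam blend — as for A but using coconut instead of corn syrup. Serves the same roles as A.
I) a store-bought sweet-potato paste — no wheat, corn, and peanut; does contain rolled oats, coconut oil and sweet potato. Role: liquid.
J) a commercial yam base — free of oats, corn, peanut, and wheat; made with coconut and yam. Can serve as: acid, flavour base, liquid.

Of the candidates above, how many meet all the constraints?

3

A: has corn syrup, so not corn-free — out
B: no coconut, no peanut — OK
C: has oats, so not wheat-free — reject
D: only sherry, olive oil, and agar; none excluded — valid
E: no coconut, no peanut — valid
F: has coconut cream, so not coconut-free — no
G: has peanut, so not peanut-free — reject
H: has coconut, so not coconut-free — no
I: has rolled oats, so not wheat-free; has coconut oil, so not coconut-free — no
J: has coconut, so not coconut-free — no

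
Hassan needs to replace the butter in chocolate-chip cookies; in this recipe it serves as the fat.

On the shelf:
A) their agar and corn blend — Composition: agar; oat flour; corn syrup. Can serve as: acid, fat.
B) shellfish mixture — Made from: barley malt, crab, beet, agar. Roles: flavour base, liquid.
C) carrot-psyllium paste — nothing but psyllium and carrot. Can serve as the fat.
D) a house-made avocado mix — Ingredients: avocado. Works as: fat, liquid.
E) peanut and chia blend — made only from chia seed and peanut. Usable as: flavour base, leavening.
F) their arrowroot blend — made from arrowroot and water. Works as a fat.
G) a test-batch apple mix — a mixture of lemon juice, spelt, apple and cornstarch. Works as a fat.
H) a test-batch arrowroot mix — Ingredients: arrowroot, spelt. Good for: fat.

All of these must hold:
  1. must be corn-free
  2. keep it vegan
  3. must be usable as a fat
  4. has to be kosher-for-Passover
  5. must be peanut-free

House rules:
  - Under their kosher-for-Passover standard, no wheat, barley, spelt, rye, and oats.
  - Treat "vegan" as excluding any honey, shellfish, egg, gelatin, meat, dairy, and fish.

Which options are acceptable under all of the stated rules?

C, D, F

A: has oat flour, so not kosher-for-Passover; has corn syrup, so not corn-free — out
B: not usable as a fat; has barley malt, so not kosher-for-Passover (and 1 more) — no
C: kosher-for-Passover, vegan — valid
D: no peanut, no corn — valid
E: not usable as a fat; has peanut, so not peanut-free — no
F: vegan, no corn — OK
G: has spelt, so not kosher-for-Passover; has cornstarch, so not corn-free — out
H: has spelt, so not kosher-for-Passover — out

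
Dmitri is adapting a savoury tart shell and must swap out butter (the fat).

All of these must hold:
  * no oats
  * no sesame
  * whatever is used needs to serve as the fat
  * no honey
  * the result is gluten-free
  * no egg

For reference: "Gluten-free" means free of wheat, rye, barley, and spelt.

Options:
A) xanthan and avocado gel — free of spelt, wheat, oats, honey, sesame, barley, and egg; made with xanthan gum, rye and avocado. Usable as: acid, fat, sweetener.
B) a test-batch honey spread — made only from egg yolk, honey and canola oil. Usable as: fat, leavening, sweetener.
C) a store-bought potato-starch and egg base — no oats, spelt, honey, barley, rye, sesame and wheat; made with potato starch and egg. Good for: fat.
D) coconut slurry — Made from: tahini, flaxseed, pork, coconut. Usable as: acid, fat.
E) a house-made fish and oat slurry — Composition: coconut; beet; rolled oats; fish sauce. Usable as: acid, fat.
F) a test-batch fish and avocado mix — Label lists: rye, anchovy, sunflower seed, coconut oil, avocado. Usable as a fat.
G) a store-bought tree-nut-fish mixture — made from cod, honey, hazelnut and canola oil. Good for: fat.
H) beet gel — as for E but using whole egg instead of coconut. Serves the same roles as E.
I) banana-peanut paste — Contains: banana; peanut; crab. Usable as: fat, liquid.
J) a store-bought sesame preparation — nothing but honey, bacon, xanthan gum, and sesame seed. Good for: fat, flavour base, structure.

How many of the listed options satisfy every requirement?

A: has rye, so not gluten-free — no
B: has honey, so not honey-free; has egg yolk, so not egg-free — out
C: has egg, so not egg-free — out
D: has tahini, so not sesame-free — reject
E: has rolled oats, so not oat-free — out
F: has rye, so not gluten-free — out
G: has honey, so not honey-free — reject
H: has whole egg, so not egg-free; has rolled oats, so not oat-free — no
I: nothing on the exclusion list — keep
J: has honey, so not honey-free; has sesame seed, so not sesame-free — no

1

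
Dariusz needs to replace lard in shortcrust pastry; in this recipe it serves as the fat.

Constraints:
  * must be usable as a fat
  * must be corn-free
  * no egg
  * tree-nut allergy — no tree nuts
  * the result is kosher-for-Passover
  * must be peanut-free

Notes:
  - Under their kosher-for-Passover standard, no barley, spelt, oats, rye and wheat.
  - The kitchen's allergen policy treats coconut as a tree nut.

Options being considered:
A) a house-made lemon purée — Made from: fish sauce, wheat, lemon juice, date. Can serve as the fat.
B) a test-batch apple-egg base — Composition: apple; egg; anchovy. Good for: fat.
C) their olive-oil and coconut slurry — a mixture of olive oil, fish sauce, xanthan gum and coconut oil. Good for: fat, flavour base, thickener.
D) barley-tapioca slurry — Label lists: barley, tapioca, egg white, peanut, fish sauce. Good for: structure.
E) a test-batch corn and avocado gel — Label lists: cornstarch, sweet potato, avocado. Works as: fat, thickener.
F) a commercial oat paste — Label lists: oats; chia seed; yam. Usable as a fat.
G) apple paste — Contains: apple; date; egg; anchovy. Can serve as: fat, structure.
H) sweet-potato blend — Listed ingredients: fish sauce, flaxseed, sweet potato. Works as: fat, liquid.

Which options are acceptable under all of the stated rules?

A: has wheat, so not kosher-for-Passover — no
B: has egg, so not egg-free — reject
C: has coconut oil, so not tree-nut-free — no
D: not usable as a fat; has barley, so not kosher-for-Passover (and 2 more) — no
E: has cornstarch, so not corn-free — reject
F: has oats, so not kosher-for-Passover — reject
G: has egg, so not egg-free — reject
H: only fish sauce, sweet potato and flaxseed; none excluded — valid

H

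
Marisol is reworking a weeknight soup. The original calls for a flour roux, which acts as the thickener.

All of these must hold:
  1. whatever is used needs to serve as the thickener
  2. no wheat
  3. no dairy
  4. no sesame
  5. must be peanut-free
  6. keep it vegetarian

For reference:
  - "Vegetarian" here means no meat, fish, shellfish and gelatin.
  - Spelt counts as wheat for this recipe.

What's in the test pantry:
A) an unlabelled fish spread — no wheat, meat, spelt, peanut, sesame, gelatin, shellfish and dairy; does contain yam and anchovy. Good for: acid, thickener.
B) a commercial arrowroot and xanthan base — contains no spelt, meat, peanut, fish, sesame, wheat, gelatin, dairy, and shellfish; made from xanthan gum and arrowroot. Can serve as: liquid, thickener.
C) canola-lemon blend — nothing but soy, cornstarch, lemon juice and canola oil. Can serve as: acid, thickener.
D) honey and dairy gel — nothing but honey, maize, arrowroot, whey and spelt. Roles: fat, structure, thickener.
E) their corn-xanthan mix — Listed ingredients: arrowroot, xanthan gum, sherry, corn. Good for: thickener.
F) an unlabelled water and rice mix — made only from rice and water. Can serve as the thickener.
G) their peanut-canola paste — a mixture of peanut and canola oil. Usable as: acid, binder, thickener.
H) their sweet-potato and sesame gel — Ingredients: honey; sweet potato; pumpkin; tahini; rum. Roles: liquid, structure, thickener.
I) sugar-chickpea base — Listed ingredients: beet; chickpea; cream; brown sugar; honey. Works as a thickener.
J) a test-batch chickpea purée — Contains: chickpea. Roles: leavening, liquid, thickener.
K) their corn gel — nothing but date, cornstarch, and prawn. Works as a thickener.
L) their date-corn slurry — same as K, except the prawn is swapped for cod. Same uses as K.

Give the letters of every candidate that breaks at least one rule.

A, D, G, H, I, K, L

A: has anchovy, so not vegetarian — out
B: nothing on the exclusion list — OK
C: no sesame, no dairy — valid
D: has spelt, so not wheat-free; has whey, so not dairy-free — out
E: sherry and corn etc. — none of it excluded — keep
F: only rice and water; none excluded — keep
G: has peanut, so not peanut-free — out
H: has tahini, so not sesame-free — out
I: has cream, so not dairy-free — no
J: works as a thickener, no peanut, no dairy — keep
K: has prawn, so not vegetarian — no
L: has cod, so not vegetarian — no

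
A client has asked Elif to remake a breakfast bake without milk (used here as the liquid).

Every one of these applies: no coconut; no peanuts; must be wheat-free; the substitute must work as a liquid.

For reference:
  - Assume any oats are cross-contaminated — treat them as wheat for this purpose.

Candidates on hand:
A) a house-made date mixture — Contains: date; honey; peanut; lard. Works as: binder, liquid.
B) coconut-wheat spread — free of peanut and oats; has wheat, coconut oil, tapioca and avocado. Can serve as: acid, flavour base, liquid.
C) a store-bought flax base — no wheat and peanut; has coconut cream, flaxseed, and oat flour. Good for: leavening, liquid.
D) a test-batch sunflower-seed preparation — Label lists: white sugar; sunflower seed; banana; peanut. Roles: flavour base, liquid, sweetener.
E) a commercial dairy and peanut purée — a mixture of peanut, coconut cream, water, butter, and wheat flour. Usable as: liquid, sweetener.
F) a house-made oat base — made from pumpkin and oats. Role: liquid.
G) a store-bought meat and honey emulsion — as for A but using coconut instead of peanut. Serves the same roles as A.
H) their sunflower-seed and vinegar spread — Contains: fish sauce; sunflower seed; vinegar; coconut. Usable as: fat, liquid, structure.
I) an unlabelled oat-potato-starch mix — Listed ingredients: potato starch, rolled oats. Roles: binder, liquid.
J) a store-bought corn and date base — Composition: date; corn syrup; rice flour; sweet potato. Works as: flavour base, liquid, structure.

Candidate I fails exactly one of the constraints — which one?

usable as a liquid: satisfied
peanut-free: satisfied
coconut-free: satisfied
wheat-free: has rolled oats — fails

wheat-free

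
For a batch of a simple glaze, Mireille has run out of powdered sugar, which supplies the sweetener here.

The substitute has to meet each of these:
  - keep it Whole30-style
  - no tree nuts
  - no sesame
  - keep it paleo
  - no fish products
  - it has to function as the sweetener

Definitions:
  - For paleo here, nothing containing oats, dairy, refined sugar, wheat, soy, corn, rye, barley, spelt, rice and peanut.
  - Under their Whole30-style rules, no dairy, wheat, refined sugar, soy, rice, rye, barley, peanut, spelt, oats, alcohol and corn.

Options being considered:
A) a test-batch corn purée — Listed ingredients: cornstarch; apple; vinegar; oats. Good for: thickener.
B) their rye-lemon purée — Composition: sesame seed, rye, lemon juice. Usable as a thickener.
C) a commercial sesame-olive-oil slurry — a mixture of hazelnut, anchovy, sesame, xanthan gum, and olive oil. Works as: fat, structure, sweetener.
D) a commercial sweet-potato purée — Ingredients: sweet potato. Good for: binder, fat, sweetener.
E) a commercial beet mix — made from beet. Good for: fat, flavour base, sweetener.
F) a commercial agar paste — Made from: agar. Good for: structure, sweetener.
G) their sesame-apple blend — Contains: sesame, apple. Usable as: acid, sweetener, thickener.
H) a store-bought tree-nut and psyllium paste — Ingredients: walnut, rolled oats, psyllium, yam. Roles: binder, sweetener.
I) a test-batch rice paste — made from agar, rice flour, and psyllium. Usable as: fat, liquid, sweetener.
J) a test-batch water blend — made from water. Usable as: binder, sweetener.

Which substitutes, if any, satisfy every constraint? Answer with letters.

D, E, F, J

A: not usable as a sweetener; has cornstarch, so not paleo (and 1 more) — out
B: not usable as a sweetener; has rye, so not paleo (and 2 more) — no
C: has anchovy, so not fish-free; has sesame, so not sesame-free (and 1 more) — no
D: nothing on the exclusion list — valid
E: all constraints satisfied — OK
F: nothing on the exclusion list — keep
G: has sesame, so not sesame-free — no
H: has rolled oats, so not paleo; has rolled oats, so not Whole30-style (and 1 more) — no
I: has rice flour, so not paleo; has rice flour, so not Whole30-style — out
J: only water; none excluded — valid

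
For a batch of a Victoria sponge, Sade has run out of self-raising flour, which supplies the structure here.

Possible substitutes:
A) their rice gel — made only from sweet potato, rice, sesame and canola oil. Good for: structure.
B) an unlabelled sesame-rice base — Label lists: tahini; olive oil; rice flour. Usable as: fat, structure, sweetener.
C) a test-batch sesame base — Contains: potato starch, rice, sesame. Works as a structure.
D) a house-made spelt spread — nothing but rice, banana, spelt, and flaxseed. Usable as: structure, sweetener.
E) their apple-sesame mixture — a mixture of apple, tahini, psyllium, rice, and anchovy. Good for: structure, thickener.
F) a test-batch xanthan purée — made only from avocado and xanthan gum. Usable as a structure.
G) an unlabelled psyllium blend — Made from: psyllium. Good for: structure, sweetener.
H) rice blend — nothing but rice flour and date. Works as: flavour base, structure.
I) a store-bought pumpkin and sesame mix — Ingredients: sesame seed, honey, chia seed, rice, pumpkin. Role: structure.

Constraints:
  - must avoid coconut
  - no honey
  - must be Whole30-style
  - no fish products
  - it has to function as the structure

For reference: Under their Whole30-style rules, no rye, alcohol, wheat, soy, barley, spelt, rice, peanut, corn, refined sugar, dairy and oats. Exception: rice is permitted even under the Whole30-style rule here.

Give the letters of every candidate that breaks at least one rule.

D, E, I

A: rice is permitted under the Whole30-style carve-out; nothing else excluded — OK
B: rice is permitted under the Whole30-style carve-out; nothing else excluded — valid
C: rice is permitted under the Whole30-style carve-out; nothing else excluded — valid
D: has spelt, so not Whole30-style — reject
E: has anchovy, so not fish-free — reject
F: only xanthan gum and avocado; none excluded — valid
G: no honey, no coconut — OK
H: rice is permitted under the Whole30-style carve-out; nothing else excluded — valid
I: has honey, so not honey-free — reject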